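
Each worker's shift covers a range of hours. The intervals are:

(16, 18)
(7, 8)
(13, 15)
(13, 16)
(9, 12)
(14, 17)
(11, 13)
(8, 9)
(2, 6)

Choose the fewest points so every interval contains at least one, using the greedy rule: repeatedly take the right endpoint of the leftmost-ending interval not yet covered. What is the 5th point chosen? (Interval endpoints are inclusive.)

18

Sorted: [2,6] [7,8] [8,9] [9,12] [11,13] [13,15] [13,16] [14,17] [16,18]
{[2,6]} hit by 6; {[7,8],[8,9]} hit by 8; {[9,12],[11,13]} hit by 12; {[13,15],[13,16],[14,17]} hit by 15; {[16,18]} hit by 18.
Points: 6, 8, 12, 15, 18 (5 total).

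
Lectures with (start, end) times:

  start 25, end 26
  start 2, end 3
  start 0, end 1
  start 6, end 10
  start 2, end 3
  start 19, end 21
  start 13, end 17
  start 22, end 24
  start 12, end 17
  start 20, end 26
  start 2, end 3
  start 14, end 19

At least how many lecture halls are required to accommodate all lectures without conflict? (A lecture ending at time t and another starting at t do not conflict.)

3

The answer is the maximum number of intervals overlapping at any instant.
starts: [0, 2, 2, 2, 6, 12, 13, 14, 19, 20, 22, 25]
ends:   [1, 3, 3, 3, 10, 17, 17, 19, 21, 24, 26, 26]
s0→1 e1→0 s2→1 s2→2 s2→3  — peak 3.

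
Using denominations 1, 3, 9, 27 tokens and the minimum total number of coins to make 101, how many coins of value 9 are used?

2

101 − 3×27→20 − 2×9→2 − 2×1→0
Count of 9: 2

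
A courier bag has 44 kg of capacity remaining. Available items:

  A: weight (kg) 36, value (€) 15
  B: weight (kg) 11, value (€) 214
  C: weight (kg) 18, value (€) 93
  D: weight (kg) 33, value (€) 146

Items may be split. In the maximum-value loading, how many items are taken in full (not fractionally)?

2

Order: B (214/11=19.45) > C (93/18=5.17) > D (146/33=4.42) > A (15/36=0.42)
Fill: take B (11 @ 214) → take C (18 @ 93) → take 15/33 of D → 66.36; 44/44 used.
2 item(s) taken whole; one partial (take 15/33 of D).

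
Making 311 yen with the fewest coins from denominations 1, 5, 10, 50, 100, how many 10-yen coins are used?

1

Use the largest denomination that fits, subtract, and repeat.
311 = 3×100 + 1×10 + 1×1
Count of 10: 1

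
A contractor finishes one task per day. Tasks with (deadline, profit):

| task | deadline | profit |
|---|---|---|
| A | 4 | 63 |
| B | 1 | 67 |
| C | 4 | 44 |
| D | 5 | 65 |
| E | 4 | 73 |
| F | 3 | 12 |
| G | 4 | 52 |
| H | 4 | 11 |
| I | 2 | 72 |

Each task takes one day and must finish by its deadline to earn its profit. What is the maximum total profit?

Sort by profit descending; place each in the latest free slot ≤ its deadline.
By profit: E(d4,73), I(d2,72), B(d1,67), D(d5,65), A(d4,63), G(d4,52), C(d4,44), F(d3,12), H(d4,11)
E→slot 4; I→slot 2; B→slot 1; D→slot 5; A→slot 3; G skipped; C skipped; F skipped; H skipped.
Profit = 67 + 72 + 63 + 73 + 65 = 340

340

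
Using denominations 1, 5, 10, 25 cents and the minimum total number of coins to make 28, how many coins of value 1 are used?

Use the largest denomination that fits, subtract, and repeat.
28 − 1×25→3 − 3×1→0
Count of 1: 3

3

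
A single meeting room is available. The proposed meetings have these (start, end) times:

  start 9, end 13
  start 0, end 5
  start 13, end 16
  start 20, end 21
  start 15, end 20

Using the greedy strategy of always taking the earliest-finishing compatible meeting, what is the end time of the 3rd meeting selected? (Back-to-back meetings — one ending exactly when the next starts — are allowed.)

16

Greedy by earliest finish: after sorting by end time, pick each interval compatible with the last pick.
By end time: (0,5), (9,13), (13,16), (15,20), (20,21).
Pick (0,5); next start ≥ 5 → (9,13); next start ≥ 13 → (13,16); next start ≥ 16 → (20,21).
Selected: (0,5) (9,13) (13,16) (20,21)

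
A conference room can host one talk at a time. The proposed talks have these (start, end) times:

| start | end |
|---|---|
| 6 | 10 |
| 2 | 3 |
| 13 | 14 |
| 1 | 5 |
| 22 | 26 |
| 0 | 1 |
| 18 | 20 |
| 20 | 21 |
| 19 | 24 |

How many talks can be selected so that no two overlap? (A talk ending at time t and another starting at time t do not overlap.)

Order by finish time; keep every interval that doesn't clash with the previous kept one.
Sorted by end: (0,1)  (2,3)  (1,5)  (6,10)  (13,14)  (18,20)  (20,21)  (19,24)  (22,26)
take (0,1); take (2,3); take (6,10); take (13,14); take (18,20); take (20,21); skip (19,24); take (22,26).
Selected 7 talks.

7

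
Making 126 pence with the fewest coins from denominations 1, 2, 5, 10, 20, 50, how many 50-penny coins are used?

Use the largest denomination that fits, subtract, and repeat.
126 = 2×50 + 1×20 + 1×5 + 1×1
Count of 50: 2

2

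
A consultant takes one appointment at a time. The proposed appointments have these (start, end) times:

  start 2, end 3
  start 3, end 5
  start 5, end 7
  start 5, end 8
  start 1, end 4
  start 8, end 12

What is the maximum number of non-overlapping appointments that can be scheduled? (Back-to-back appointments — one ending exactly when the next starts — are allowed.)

4

Sorted by end: (2,3)  (1,4)  (3,5)  (5,7)  (5,8)  (8,12)
take (2,3); take (3,5); take (5,7); take (8,12).
Selected 4 appointments.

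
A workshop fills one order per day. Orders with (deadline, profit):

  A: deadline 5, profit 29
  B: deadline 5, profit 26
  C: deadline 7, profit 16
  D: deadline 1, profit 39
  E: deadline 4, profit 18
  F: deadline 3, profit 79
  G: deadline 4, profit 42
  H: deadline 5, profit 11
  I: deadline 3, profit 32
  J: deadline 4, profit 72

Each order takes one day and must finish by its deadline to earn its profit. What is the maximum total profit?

Take jobs in profit order; each goes to the latest open slot no later than its deadline.
By profit: F(d3,79), J(d4,72), G(d4,42), D(d1,39), I(d3,32), A(d5,29), B(d5,26), E(d4,18), C(d7,16), H(d5,11)
F→slot 3; J→slot 4; G→slot 2; D→slot 1; I skipped; A→slot 5; B skipped; E skipped; C→slot 7; H skipped.
Profit = 39 + 42 + 79 + 72 + 29 + 16 = 277

277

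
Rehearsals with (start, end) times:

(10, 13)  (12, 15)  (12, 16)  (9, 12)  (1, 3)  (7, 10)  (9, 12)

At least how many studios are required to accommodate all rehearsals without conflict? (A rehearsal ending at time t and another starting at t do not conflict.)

Events (time:±→running): 1:+→1 3:-→0 7:+→1 9:+→2 9:+→3 … peak 3.

3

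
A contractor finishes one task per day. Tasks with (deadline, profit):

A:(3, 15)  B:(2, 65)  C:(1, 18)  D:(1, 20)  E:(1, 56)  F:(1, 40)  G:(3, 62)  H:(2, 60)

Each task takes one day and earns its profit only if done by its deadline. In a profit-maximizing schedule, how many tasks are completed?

3

Take jobs in profit order; each goes to the latest open slot no later than its deadline.
By profit: B(d2,65), G(d3,62), H(d2,60), E(d1,56), F(d1,40), D(d1,20), C(d1,18), A(d3,15)
B→slot 2; G→slot 3; H→slot 1; E skipped; F skipped; D skipped; C skipped; A skipped.
3 of 8 scheduled.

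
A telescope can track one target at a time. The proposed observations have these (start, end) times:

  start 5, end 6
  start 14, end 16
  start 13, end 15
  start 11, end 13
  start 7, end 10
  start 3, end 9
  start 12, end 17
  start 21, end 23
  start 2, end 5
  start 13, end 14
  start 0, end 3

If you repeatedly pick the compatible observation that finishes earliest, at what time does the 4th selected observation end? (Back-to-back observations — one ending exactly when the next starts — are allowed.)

13

By end time: (0,3), (2,5), (5,6), (3,9), (7,10), (11,13), (13,14), (13,15), (14,16), (12,17), (21,23).
Pick (0,3); next start ≥ 3 → (5,6); next start ≥ 6 → (7,10); next start ≥ 10 → (11,13); next start ≥ 13 → (13,14); next start ≥ 14 → (14,16); next start ≥ 16 → (21,23).
Selected: (0,3) (5,6) (7,10) (11,13) (13,14) (14,16) (21,23)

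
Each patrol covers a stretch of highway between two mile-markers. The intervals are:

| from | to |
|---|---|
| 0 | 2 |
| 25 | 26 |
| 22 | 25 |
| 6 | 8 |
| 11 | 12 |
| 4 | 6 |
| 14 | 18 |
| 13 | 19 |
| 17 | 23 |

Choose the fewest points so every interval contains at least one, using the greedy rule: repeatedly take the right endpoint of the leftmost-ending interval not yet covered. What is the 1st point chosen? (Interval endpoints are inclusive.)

2

Sort by right endpoint; whenever an interval is uncovered, place a point at its right end.
Sorted: [0,2] [4,6] [6,8] [11,12] [14,18] [13,19] [17,23] [22,25] [25,26]
{[0,2]} hit by 2; {[4,6],[6,8]} hit by 6; {[11,12]} hit by 12; {[14,18],[13,19],[17,23]} hit by 18; {[22,25],[25,26]} hit by 25.
Points: 2, 6, 12, 18, 25 (5 total).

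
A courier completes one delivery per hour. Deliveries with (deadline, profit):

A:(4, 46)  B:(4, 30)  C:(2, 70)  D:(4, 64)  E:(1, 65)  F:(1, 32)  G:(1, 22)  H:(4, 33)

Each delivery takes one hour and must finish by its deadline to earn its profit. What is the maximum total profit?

245

Profit order: C=70 E=65 D=64 A=46 H=33 F=32 B=30 G=22
Assign: C→slot 2, E→slot 1, D→slot 4, A→slot 3, H skipped, F skipped, B skipped, G skipped.
Slots: [1:E] [2:C] [3:A] [4:D]
Profit = 65 + 70 + 46 + 64 = 245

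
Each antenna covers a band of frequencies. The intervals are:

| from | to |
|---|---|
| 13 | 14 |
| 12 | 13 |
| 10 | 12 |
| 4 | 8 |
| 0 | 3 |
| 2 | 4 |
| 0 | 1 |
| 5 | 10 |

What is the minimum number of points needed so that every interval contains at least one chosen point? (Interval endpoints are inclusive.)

Sort by right endpoint; whenever an interval is uncovered, place a point at its right end.
Sorted: [0,1] [0,3] [2,4] [4,8] [5,10] [10,12] [12,13] [13,14]
{[0,1],[0,3]} hit by 1; {[2,4],[4,8]} hit by 4; {[5,10],[10,12]} hit by 10; {[12,13],[13,14]} hit by 13.
Points: 1, 4, 10, 13 (4 total).

4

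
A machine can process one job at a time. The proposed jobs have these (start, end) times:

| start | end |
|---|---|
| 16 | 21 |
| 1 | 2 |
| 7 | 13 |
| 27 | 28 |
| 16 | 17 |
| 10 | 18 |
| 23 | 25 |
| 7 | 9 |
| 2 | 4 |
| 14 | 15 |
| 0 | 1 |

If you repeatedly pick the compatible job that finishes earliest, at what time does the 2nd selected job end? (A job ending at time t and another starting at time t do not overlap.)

Greedy by earliest finish: after sorting by end time, pick each interval compatible with the last pick.
Sorted by end: (0,1)  (1,2)  (2,4)  (7,9)  (7,13)  (14,15)  (16,17)  (10,18)  (16,21)  (23,25)  (27,28)
take (0,1); take (1,2); take (2,4); take (7,9); skip (7,13); take (14,15); take (16,17); take (23,25); take (27,28).
Selected: (0,1) (1,2) (2,4) (7,9) (14,15) (16,17) (23,25) (27,28)

2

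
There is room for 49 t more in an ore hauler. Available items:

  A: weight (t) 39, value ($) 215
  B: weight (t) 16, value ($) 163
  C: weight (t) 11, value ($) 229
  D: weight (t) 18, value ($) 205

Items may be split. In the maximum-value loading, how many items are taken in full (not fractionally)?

Greedy by value/weight ratio, highest first.
Order: C (229/11=20.82) > D (205/18=11.39) > B (163/16=10.19) > A (215/39=5.51)
Fill: take C (11 @ 229) → take D (18 @ 205) → take B (16 @ 163) → take 4/39 of A → 22.05; 49/49 used.
3 item(s) taken whole; one partial (take 4/39 of A).

3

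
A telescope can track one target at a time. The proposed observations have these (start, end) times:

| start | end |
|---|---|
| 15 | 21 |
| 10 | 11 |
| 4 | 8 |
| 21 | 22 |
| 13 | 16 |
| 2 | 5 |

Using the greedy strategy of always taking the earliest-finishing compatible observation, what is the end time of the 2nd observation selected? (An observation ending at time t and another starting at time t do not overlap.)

By end time: (2,5), (4,8), (10,11), (13,16), (15,21), (21,22).
Pick (2,5); next start ≥ 5 → (10,11); next start ≥ 11 → (13,16); next start ≥ 16 → (21,22).
Selected: (2,5) (10,11) (13,16) (21,22)

11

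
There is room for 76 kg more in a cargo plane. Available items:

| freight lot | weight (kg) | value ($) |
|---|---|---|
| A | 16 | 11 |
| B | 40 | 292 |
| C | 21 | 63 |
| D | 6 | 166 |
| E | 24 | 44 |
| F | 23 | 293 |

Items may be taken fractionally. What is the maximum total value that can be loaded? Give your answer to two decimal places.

772.00

Order: D (166/6=27.67) > F (293/23=12.74) > B (292/40=7.30) > C (63/21=3.00) > E (44/24=1.83) > A (11/16=0.69)
Fill: take D (6 @ 166) → take F (23 @ 293) → take B (40 @ 292) → take 7/21 of C → 21.00; 76/76 used.
Total value = 772.00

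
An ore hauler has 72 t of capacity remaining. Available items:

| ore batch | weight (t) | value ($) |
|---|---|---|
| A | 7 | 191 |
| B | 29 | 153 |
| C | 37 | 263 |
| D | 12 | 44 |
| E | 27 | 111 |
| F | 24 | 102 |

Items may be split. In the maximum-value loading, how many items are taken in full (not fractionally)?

Order: A (191/7=27.29) > C (263/37=7.11) > B (153/29=5.28) > F (102/24=4.25) > E (111/27=4.11) > D (44/12=3.67)
Fill: take A (7 @ 191) → take C (37 @ 263) → take 28/29 of B → 147.72; 72/72 used.
2 item(s) taken whole; one partial (take 28/29 of B).

2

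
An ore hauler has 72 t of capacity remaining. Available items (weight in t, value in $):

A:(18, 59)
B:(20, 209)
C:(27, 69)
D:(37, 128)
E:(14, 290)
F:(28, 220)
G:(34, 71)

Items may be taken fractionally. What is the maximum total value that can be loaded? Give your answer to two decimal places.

753.59

Ratios (sorted): E 20.71, B 10.45, F 7.86, D 3.46, A 3.28, C 2.56, G 2.09
take E (14 @ 290); take B (20 @ 209); take F (28 @ 220); take 10/37 of D → 34.59. Capacity used 72/72.
Total value = 753.59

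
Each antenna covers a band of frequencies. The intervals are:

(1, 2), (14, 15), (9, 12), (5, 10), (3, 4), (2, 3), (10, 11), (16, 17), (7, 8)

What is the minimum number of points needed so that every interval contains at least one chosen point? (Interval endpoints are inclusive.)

By right end: [1,2]  [2,3]  [3,4]  [7,8]  [5,10]  [10,11]  [9,12]  [14,15]  [16,17]
[1,2] uncovered → point at 2; [3,4] uncovered → point at 4; [7,8] uncovered → point at 8; [10,11] uncovered → point at 11; [14,15] uncovered → point at 15; [16,17] uncovered → point at 17.
Points: 2, 4, 8, 11, 15, 17 (6 total).

6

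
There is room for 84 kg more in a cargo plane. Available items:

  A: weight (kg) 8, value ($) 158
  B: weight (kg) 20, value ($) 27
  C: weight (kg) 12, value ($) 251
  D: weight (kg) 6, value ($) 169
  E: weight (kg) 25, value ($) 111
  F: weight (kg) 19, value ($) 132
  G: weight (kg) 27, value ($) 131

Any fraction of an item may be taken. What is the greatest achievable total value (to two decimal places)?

Sort by value per unit weight and fill in that order.
Order: D (169/6=28.17) > C (251/12=20.92) > A (158/8=19.75) > F (132/19=6.95) > G (131/27=4.85) > E (111/25=4.44) > B (27/20=1.35)
Fill: take D (6 @ 169) → take C (12 @ 251) → take A (8 @ 158) → take F (19 @ 132) → take G (27 @ 131) → take 12/25 of E → 53.28; 84/84 used.
Total value = 894.28

894.28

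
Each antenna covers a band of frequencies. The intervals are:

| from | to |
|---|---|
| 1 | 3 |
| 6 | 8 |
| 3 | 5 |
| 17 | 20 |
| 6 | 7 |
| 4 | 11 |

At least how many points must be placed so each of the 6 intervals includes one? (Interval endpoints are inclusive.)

3

Sorted: [1,3] [3,5] [6,7] [6,8] [4,11] [17,20]
{[1,3],[3,5]} hit by 3; {[6,7],[6,8],[4,11]} hit by 7; {[17,20]} hit by 20.
Points: 3, 7, 20 (3 total).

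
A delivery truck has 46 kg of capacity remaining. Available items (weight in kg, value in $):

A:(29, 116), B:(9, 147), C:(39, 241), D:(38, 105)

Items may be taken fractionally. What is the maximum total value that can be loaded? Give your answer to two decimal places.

Sort by value per unit weight and fill in that order.
Ratios (sorted): B 16.33, C 6.18, A 4.00, D 2.76
take B (9 @ 147); take 37/39 of C → 228.64. Capacity used 46/46.
Total value = 375.64

375.64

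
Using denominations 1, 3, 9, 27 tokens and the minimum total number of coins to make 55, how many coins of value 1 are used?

1

Greedy: take as many of the largest coin as possible, then repeat with the remainder.
55 = 2×27 + 1×1
Count of 1: 1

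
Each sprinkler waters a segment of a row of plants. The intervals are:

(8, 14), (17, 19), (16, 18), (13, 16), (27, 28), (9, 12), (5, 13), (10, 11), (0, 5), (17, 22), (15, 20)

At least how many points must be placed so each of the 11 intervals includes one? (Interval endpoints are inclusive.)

5

Sorted: [0,5] [10,11] [9,12] [5,13] [8,14] [13,16] [16,18] [17,19] [15,20] [17,22] [27,28]
{[0,5]} hit by 5; {[10,11],[9,12],[5,13],[8,14]} hit by 11; {[13,16],[16,18]} hit by 16; {[17,19],[15,20],[17,22]} hit by 19; {[27,28]} hit by 28.
Points: 5, 11, 16, 19, 28 (5 total).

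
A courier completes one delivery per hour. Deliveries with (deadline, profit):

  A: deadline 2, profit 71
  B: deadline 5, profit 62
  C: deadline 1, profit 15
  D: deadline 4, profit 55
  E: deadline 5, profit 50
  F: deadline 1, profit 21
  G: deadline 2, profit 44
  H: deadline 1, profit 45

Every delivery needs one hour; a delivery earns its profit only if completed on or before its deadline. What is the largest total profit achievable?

By profit: A(d2,71), B(d5,62), D(d4,55), E(d5,50), H(d1,45), G(d2,44), F(d1,21), C(d1,15)
A→slot 2; B→slot 5; D→slot 4; E→slot 3; H→slot 1; G skipped; F skipped; C skipped.
Profit = 45 + 71 + 50 + 55 + 62 = 283

283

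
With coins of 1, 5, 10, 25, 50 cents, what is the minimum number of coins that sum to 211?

6

Use the largest denomination that fits, subtract, and repeat.
211 − 4×50→11 − 1×10→1 − 1×1→0
Total coins = 4 + 1 + 1 = 6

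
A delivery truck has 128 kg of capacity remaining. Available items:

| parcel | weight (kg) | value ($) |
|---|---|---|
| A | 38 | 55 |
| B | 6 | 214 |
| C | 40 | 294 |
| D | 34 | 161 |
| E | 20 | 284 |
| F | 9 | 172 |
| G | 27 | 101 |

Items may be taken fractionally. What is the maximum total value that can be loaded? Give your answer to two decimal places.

1196.07

Ratios (sorted): B 35.67, F 19.11, E 14.20, C 7.35, D 4.74, G 3.74, A 1.45
take B (6 @ 214); take F (9 @ 172); take E (20 @ 284); take C (40 @ 294); take D (34 @ 161); take 19/27 of G → 71.07. Capacity used 128/128.
Total value = 1196.07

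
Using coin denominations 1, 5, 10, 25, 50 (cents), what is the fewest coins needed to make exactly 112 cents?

112 = 2×50 + 1×10 + 2×1
Total coins = 2 + 1 + 2 = 5

5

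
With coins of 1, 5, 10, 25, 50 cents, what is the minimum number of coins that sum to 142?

142 = 2×50 + 1×25 + 1×10 + 1×5 + 2×1
Total coins = 2 + 1 + 1 + 1 + 2 = 7

7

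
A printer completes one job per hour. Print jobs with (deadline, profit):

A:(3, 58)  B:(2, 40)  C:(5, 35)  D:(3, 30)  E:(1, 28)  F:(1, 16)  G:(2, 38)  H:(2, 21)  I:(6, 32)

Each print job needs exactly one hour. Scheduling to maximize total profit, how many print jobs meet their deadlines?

5

By profit: A(d3,58), B(d2,40), G(d2,38), C(d5,35), I(d6,32), D(d3,30), E(d1,28), H(d2,21), F(d1,16)
A→slot 3; B→slot 2; G→slot 1; C→slot 5; I→slot 6; D skipped; E skipped; H skipped; F skipped.
5 of 9 scheduled.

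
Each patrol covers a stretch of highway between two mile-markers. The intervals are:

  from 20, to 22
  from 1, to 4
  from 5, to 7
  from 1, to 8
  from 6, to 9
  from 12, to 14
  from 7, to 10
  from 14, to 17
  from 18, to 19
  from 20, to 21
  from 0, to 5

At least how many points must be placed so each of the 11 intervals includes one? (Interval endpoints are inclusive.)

5

Sort by right endpoint; whenever an interval is uncovered, place a point at its right end.
Sorted: [1,4] [0,5] [5,7] [1,8] [6,9] [7,10] [12,14] [14,17] [18,19] [20,21] [20,22]
{[1,4],[0,5]} hit by 4; {[5,7],[1,8],[6,9],[7,10]} hit by 7; {[12,14],[14,17]} hit by 14; {[18,19]} hit by 19; {[20,21],[20,22]} hit by 21.
Points: 4, 7, 14, 19, 21 (5 total).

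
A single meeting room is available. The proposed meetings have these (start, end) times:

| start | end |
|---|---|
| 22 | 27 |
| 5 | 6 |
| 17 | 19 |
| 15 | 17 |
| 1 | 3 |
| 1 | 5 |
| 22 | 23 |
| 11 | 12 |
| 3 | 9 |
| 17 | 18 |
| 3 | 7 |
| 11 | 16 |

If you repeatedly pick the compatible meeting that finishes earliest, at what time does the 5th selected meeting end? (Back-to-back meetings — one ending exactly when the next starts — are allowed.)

18

Order by finish time; keep every interval that doesn't clash with the previous kept one.
Sorted by end: (1,3)  (1,5)  (5,6)  (3,7)  (3,9)  (11,12)  (11,16)  (15,17)  (17,18)  (17,19)  (22,23)  (22,27)
take (1,3); take (5,6); skip (3,7); take (11,12); skip (11,16); take (15,17); take (17,18); take (22,23); skip (22,27).
Selected: (1,3) (5,6) (11,12) (15,17) (17,18) (22,23)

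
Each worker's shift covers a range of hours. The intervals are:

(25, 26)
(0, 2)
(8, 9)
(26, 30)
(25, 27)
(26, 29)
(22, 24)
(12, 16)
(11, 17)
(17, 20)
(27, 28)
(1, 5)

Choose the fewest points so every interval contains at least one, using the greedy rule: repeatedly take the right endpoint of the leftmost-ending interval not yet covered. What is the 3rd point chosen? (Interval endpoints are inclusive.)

Sorted: [0,2] [1,5] [8,9] [12,16] [11,17] [17,20] [22,24] [25,26] [25,27] [27,28] [26,29] [26,30]
{[0,2],[1,5]} hit by 2; {[8,9]} hit by 9; {[12,16],[11,17]} hit by 16; {[17,20]} hit by 20; {[22,24]} hit by 24; {[25,26],[25,27]} hit by 26; {[27,28],[26,29],[26,30]} hit by 28.
Points: 2, 9, 16, 20, 24, 26, 28 (7 total).

16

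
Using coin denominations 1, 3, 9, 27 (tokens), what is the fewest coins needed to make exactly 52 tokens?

Greedy: take as many of the largest coin as possible, then repeat with the remainder.
52 − 1×27→25 − 2×9→7 − 2×3→1 − 1×1→0
Total coins = 1 + 2 + 2 + 1 = 6

6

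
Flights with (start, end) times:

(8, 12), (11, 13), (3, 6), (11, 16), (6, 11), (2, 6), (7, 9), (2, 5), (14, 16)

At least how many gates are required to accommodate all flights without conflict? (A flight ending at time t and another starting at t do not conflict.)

The answer is the maximum number of intervals overlapping at any instant.
starts: [2, 2, 3, 6, 7, 8, 11, 11, 14]
ends:   [5, 6, 6, 9, 11, 12, 13, 16, 16]
s2→1 s2→2 s3→3  — peak 3.

3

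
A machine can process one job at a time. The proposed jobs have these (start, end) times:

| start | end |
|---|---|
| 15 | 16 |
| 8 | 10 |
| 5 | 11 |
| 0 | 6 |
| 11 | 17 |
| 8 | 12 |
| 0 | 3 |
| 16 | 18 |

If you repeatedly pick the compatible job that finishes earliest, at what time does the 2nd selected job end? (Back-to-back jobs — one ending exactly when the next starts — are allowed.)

Sorted by end: (0,3)  (0,6)  (8,10)  (5,11)  (8,12)  (15,16)  (11,17)  (16,18)
take (0,3); take (8,10); take (15,16); skip (11,17); take (16,18).
Selected: (0,3) (8,10) (15,16) (16,18)

10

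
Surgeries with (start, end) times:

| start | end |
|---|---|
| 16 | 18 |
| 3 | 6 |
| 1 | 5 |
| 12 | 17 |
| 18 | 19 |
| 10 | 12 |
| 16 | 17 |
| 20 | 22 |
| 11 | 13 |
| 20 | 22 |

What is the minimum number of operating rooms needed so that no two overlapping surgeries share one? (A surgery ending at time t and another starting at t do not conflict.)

3

Count concurrent intervals with a sweep; the peak is the room count.
Events (time:±→running): 1:+→1 3:+→2 5:-→1 6:-→0 10:+→1 11:+→2 12:-→1 12:+→2 13:-→1 16:+→2 16:+→3 … peak 3.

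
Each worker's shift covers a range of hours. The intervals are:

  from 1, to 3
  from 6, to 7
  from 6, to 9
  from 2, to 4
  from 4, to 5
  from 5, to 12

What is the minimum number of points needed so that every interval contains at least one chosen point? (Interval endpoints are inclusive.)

By right end: [1,3]  [2,4]  [4,5]  [6,7]  [6,9]  [5,12]
[1,3] uncovered → point at 3; [4,5] uncovered → point at 5; [6,7] uncovered → point at 7.
Points: 3, 5, 7 (3 total).

3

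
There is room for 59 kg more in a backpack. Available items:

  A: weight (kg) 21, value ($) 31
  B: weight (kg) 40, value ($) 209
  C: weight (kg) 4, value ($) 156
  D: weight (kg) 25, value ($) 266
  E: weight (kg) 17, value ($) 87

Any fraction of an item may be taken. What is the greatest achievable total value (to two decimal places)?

578.75

Order: C (156/4=39.00) > D (266/25=10.64) > B (209/40=5.22) > E (87/17=5.12) > A (31/21=1.48)
Fill: take C (4 @ 156) → take D (25 @ 266) → take 30/40 of B → 156.75; 59/59 used.
Total value = 578.75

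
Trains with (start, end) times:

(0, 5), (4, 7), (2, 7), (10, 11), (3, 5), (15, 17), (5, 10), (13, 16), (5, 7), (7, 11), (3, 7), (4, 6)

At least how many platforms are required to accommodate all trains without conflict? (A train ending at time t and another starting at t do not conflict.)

6

The answer is the maximum number of intervals overlapping at any instant.
Events (time:±→running): 0:+→1 2:+→2 3:+→3 3:+→4 4:+→5 4:+→6 … peak 6.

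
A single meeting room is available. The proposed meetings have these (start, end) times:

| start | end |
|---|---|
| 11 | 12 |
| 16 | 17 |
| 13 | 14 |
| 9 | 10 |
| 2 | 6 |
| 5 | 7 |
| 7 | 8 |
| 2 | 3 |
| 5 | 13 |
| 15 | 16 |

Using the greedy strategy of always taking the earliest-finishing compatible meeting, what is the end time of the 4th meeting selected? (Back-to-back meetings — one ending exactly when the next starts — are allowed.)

Sorted by end: (2,3)  (2,6)  (5,7)  (7,8)  (9,10)  (11,12)  (5,13)  (13,14)  (15,16)  (16,17)
take (2,3); take (5,7); take (7,8); take (9,10); take (11,12); take (13,14); take (15,16); take (16,17).
Selected: (2,3) (5,7) (7,8) (9,10) (11,12) (13,14) (15,16) (16,17)

10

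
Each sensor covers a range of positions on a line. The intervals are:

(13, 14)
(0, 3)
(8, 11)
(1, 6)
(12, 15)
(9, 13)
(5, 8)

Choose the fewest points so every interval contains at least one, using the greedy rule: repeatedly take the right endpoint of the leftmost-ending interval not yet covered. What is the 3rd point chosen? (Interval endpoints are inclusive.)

13

By right end: [0,3]  [1,6]  [5,8]  [8,11]  [9,13]  [13,14]  [12,15]
[0,3] uncovered → point at 3; [5,8] uncovered → point at 8; [9,13] uncovered → point at 13.
Points: 3, 8, 13 (3 total).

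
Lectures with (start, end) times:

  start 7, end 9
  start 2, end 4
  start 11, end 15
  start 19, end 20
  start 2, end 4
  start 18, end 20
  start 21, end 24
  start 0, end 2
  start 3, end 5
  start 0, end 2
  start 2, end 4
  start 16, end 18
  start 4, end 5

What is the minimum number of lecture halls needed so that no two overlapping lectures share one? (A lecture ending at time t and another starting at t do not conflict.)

4

The answer is the maximum number of intervals overlapping at any instant.
starts: [0, 0, 2, 2, 2, 3, 4, 7, 11, 16, 18, 19, 21]
ends:   [2, 2, 4, 4, 4, 5, 5, 9, 15, 18, 20, 20, 24]
s0→1 s0→2 e2→1 e2→0 s2→1 s2→2 s2→3 s3→4  — peak 4.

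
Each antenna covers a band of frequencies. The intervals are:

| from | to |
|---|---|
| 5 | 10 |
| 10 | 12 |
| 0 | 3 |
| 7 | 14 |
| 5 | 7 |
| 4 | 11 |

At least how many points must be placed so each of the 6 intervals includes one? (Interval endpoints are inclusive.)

Process intervals by earliest right end; each time one isn't hit yet, stab at its right endpoint.
By right end: [0,3]  [5,7]  [5,10]  [4,11]  [10,12]  [7,14]
[0,3] uncovered → point at 3; [5,7] uncovered → point at 7; [10,12] uncovered → point at 12.
Points: 3, 7, 12 (3 total).

3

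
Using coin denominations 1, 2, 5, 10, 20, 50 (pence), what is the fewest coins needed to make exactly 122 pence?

Greedy: take as many of the largest coin as possible, then repeat with the remainder.
122 − 2×50→22 − 1×20→2 − 1×2→0
Total coins = 2 + 1 + 1 = 4

4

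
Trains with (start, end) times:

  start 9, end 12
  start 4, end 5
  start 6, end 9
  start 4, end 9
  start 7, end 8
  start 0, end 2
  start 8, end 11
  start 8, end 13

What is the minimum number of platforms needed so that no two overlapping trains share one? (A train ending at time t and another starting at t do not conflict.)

4

starts: [0, 4, 4, 6, 7, 8, 8, 9]
ends:   [2, 5, 8, 9, 9, 11, 12, 13]
s0→1 e2→0 s4→1 s4→2 e5→1 s6→2 s7→3 e8→2 s8→3 s8→4  — peak 4.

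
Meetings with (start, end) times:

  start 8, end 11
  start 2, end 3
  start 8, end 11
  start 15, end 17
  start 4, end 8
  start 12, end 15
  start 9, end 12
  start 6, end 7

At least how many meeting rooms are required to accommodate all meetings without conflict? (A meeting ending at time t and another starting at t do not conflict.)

Events (time:±→running): 2:+→1 3:-→0 4:+→1 6:+→2 7:-→1 8:-→0 8:+→1 8:+→2 9:+→3 … peak 3.

3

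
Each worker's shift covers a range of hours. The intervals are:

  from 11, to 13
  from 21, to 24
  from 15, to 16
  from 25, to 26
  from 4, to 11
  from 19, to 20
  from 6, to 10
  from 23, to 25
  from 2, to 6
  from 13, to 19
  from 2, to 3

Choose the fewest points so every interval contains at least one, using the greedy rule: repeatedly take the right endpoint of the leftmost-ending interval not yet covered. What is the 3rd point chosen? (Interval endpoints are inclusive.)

By right end: [2,3]  [2,6]  [6,10]  [4,11]  [11,13]  [15,16]  [13,19]  [19,20]  [21,24]  [23,25]  [25,26]
[2,3] uncovered → point at 3; [6,10] uncovered → point at 10; [11,13] uncovered → point at 13; [15,16] uncovered → point at 16; [19,20] uncovered → point at 20; [21,24] uncovered → point at 24; [25,26] uncovered → point at 26.
Points: 3, 10, 13, 16, 20, 24, 26 (7 total).

13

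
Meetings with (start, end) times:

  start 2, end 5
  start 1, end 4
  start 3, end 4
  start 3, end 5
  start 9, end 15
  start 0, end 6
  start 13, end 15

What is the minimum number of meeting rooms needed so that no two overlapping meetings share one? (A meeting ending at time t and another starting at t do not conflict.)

5

starts: [0, 1, 2, 3, 3, 9, 13]
ends:   [4, 4, 5, 5, 6, 15, 15]
s0→1 s1→2 s2→3 s3→4 s3→5  — peak 5.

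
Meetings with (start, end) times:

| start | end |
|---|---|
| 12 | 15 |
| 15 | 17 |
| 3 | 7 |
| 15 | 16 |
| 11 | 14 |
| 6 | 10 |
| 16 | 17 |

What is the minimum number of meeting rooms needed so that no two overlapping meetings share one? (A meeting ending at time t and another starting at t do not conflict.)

2

Count concurrent intervals with a sweep; the peak is the room count.
starts: [3, 6, 11, 12, 15, 15, 16]
ends:   [7, 10, 14, 15, 16, 17, 17]
s3→1 s6→2  — peak 2.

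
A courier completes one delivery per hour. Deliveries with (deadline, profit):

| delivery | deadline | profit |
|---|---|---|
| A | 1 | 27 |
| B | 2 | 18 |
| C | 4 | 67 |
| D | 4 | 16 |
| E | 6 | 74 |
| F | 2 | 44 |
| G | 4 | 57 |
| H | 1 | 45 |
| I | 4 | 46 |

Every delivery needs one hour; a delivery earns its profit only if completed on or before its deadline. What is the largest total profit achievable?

289

Take jobs in profit order; each goes to the latest open slot no later than its deadline.
Profit order: E=74 C=67 G=57 I=46 H=45 F=44 A=27 B=18 D=16
Assign: E→slot 6, C→slot 4, G→slot 3, I→slot 2, H→slot 1, F skipped, A skipped, B skipped, D skipped.
Slots: [1:H] [2:I] [3:G] [4:C] [6:E]
Profit = 45 + 46 + 57 + 67 + 74 = 289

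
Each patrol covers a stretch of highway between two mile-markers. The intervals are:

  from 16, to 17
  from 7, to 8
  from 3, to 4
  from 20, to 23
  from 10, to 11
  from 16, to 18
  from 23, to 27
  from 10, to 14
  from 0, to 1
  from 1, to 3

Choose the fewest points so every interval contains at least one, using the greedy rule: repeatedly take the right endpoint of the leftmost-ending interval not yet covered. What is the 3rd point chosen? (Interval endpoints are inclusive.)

8

Process intervals by earliest right end; each time one isn't hit yet, stab at its right endpoint.
Sorted: [0,1] [1,3] [3,4] [7,8] [10,11] [10,14] [16,17] [16,18] [20,23] [23,27]
{[0,1],[1,3]} hit by 1; {[3,4]} hit by 4; {[7,8]} hit by 8; {[10,11],[10,14]} hit by 11; {[16,17],[16,18]} hit by 17; {[20,23],[23,27]} hit by 23.
Points: 1, 4, 8, 11, 17, 23 (6 total).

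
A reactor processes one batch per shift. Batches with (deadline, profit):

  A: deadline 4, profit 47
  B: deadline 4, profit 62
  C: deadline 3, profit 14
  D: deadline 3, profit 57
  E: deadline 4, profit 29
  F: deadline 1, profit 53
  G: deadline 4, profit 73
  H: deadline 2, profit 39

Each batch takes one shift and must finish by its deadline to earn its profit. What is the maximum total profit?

By profit: G(d4,73), B(d4,62), D(d3,57), F(d1,53), A(d4,47), H(d2,39), E(d4,29), C(d3,14)
G→slot 4; B→slot 3; D→slot 2; F→slot 1; A skipped; H skipped; E skipped; C skipped.
Profit = 53 + 57 + 62 + 73 = 245

245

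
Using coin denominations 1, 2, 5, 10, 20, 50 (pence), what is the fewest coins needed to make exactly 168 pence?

168 = 3×50 + 1×10 + 1×5 + 1×2 + 1×1
Total coins = 3 + 1 + 1 + 1 + 1 = 7

7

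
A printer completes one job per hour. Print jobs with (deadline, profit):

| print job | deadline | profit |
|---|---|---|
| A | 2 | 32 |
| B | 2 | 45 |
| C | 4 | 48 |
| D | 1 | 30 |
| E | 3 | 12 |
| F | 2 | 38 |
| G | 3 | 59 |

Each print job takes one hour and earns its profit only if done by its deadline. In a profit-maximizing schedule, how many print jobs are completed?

4

Take jobs in profit order; each goes to the latest open slot no later than its deadline.
Profit order: G=59 C=48 B=45 F=38 A=32 D=30 E=12
Assign: G→slot 3, C→slot 4, B→slot 2, F→slot 1, A skipped, D skipped, E skipped.
Slots: [1:F] [2:B] [3:G] [4:C]
4 of 7 scheduled.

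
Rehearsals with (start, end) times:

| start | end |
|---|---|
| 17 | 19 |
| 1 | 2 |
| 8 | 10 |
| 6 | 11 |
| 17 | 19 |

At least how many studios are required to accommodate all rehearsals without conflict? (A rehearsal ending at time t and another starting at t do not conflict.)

Count concurrent intervals with a sweep; the peak is the room count.
starts: [1, 6, 8, 17, 17]
ends:   [2, 10, 11, 19, 19]
s1→1 e2→0 s6→1 s8→2  — peak 2.

2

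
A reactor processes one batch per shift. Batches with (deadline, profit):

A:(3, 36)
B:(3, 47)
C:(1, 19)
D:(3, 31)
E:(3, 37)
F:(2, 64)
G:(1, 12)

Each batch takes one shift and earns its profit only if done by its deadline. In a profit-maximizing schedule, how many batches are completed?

3

Take jobs in profit order; each goes to the latest open slot no later than its deadline.
Profit order: F=64 B=47 E=37 A=36 D=31 C=19 G=12
Assign: F→slot 2, B→slot 3, E→slot 1, A skipped, D skipped, C skipped, G skipped.
Slots: [1:E] [2:F] [3:B]
3 of 7 scheduled.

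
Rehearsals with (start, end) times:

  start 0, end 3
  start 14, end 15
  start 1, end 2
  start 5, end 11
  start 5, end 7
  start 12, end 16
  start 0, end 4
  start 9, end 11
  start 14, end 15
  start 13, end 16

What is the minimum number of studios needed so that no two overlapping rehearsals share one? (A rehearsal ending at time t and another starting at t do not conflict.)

4

Count concurrent intervals with a sweep; the peak is the room count.
starts: [0, 0, 1, 5, 5, 9, 12, 13, 14, 14]
ends:   [2, 3, 4, 7, 11, 11, 15, 15, 16, 16]
s0→1 s0→2 s1→3 e2→2 e3→1 e4→0 s5→1 s5→2 e7→1 s9→2 e11→1 e11→0 s12→1 s13→2 s14→3 s14→4  — peak 4.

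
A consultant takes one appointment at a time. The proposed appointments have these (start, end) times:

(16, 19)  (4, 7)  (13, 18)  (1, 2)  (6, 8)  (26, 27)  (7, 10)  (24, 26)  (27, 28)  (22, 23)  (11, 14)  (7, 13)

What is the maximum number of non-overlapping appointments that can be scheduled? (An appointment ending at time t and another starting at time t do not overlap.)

9

By end time: (1,2), (4,7), (6,8), (7,10), (7,13), (11,14), (13,18), (16,19), (22,23), (24,26), (26,27), (27,28).
Pick (1,2); next start ≥ 2 → (4,7); next start ≥ 7 → (7,10); next start ≥ 10 → (11,14); next start ≥ 14 → (16,19); next start ≥ 19 → (22,23); next start ≥ 23 → (24,26); next start ≥ 26 → (26,27); next start ≥ 27 → (27,28).
Selected 9 appointments.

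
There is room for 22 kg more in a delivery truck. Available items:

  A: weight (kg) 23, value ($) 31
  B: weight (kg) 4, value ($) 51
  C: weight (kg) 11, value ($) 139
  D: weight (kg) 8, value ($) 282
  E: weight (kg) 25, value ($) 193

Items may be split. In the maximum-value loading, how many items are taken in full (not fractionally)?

Ratios (sorted): D 35.25, B 12.75, C 12.64, E 7.72, A 1.35
take D (8 @ 282); take B (4 @ 51); take 10/11 of C → 126.36. Capacity used 22/22.
2 item(s) taken whole; one partial (take 10/11 of C).

2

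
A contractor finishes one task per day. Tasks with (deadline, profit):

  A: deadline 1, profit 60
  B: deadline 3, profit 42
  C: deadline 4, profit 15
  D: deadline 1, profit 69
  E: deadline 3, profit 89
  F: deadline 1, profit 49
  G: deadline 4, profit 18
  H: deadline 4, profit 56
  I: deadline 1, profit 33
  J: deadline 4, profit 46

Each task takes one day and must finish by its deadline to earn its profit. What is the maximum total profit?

Sort by profit descending; place each in the latest free slot ≤ its deadline.
By profit: E(d3,89), D(d1,69), A(d1,60), H(d4,56), F(d1,49), J(d4,46), B(d3,42), I(d1,33), G(d4,18), C(d4,15)
E→slot 3; D→slot 1; A skipped; H→slot 4; F skipped; J→slot 2; B skipped; I skipped; G skipped; C skipped.
Profit = 69 + 46 + 89 + 56 = 260

260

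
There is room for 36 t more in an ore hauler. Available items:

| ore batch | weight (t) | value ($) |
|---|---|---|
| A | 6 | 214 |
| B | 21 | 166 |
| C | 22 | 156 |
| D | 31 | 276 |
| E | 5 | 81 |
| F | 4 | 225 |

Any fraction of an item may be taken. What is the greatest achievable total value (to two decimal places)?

706.97

Sort by value per unit weight and fill in that order.
Order: F (225/4=56.25) > A (214/6=35.67) > E (81/5=16.20) > D (276/31=8.90) > B (166/21=7.90) > C (156/22=7.09)
Fill: take F (4 @ 225) → take A (6 @ 214) → take E (5 @ 81) → take 21/31 of D → 186.97; 36/36 used.
Total value = 706.97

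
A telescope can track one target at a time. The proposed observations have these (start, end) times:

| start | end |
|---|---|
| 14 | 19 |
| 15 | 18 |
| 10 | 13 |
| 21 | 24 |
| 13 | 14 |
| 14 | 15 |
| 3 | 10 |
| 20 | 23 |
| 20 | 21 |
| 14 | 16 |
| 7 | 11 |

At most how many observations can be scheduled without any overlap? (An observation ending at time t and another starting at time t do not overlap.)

Sorted by end: (3,10)  (7,11)  (10,13)  (13,14)  (14,15)  (14,16)  (15,18)  (14,19)  (20,21)  (20,23)  (21,24)
take (3,10); skip (7,11); take (10,13); take (13,14); take (14,15); take (15,18); skip (14,19); take (20,21); skip (20,23); take (21,24).
Selected 7 observations.

7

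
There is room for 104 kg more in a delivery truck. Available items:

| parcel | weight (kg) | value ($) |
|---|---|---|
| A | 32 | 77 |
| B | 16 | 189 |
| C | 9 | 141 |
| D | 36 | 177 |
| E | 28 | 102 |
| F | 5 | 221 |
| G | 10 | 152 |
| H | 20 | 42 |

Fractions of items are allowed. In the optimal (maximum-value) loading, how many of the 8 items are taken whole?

Order: F (221/5=44.20) > C (141/9=15.67) > G (152/10=15.20) > B (189/16=11.81) > D (177/36=4.92) > E (102/28=3.64) > A (77/32=2.41) > H (42/20=2.10)
Fill: take F (5 @ 221) → take C (9 @ 141) → take G (10 @ 152) → take B (16 @ 189) → take D (36 @ 177) → take E (28 @ 102); 104/104 used.
6 item(s) taken whole.

6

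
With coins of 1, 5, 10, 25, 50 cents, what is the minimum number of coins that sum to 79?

6

79 = 1×50 + 1×25 + 4×1
Total coins = 1 + 1 + 4 = 6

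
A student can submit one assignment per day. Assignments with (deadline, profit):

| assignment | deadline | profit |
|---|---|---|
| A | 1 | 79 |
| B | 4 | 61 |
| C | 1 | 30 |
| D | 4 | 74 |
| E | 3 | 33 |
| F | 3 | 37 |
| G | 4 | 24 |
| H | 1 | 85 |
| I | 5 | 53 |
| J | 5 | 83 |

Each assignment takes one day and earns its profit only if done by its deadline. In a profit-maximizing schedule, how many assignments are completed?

Take jobs in profit order; each goes to the latest open slot no later than its deadline.
By profit: H(d1,85), J(d5,83), A(d1,79), D(d4,74), B(d4,61), I(d5,53), F(d3,37), E(d3,33), C(d1,30), G(d4,24)
H→slot 1; J→slot 5; A skipped; D→slot 4; B→slot 3; I→slot 2; F skipped; E skipped; C skipped; G skipped.
5 of 10 scheduled.

5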